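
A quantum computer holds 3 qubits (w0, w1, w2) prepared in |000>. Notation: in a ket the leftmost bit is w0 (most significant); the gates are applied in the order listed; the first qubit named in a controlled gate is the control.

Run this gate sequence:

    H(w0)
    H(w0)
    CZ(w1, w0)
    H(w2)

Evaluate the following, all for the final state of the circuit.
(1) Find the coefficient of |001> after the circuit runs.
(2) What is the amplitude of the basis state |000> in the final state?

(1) The final state's coefficient on |001> equals sqrt(2)/2. Key observation: the block from step 1 through step 2 cancels to the identity and can be dropped.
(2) The final state's coefficient on |000> equals sqrt(2)/2.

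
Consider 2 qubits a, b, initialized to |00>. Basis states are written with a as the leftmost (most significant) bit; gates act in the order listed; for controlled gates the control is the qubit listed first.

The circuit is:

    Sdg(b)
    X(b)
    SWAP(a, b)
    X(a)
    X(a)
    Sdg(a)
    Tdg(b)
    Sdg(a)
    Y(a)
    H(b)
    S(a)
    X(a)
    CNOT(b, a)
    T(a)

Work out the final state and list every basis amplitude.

The final amplitudes are 0 on |00>, sqrt(2)*I/2 on |01>, sqrt(2)*exp(3*I*pi/4)/2 on |10>, 0 on |11>. Key observation: gates 4-5 undo each other exactly, leaving only the rest of the circuit to track.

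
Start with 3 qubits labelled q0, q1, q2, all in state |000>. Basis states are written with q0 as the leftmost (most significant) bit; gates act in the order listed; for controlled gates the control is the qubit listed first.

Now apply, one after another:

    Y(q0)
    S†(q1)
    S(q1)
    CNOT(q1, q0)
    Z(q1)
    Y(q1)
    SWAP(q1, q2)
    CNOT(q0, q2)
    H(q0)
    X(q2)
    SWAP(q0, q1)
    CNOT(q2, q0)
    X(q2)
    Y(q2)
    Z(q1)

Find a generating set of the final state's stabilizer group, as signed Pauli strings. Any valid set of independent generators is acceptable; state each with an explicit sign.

The stabilizer group can be generated by +IXI, -ZII, -IIZ, among other valid generating sets.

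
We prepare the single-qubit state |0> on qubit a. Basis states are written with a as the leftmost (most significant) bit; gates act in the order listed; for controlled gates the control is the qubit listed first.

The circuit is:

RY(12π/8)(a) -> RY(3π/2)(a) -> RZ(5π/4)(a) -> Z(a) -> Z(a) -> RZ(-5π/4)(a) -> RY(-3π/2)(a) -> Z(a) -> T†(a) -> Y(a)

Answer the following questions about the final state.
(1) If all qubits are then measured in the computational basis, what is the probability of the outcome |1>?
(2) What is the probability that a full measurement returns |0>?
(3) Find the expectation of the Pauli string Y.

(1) The probability of measuring |1> is 1/2. Key observation: steps 2-7 multiply out to the identity, so the circuit reduces to the remaining gates.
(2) The probability of measuring |0> is 1/2.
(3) In the final state, Y has expectation -sqrt(2)/2.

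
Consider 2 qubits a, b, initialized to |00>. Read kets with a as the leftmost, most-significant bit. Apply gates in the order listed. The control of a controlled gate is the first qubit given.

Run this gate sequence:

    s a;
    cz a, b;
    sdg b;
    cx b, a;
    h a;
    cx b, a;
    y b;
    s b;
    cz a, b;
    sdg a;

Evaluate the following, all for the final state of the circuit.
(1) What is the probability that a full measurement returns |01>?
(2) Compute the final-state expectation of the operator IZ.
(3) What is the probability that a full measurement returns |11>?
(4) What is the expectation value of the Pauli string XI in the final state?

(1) The probability of measuring |01> is 1/2.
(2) The observable IZ averages to -1.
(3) A full measurement returns |11> with probability 1/2.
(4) In the final state, XI has expectation 0.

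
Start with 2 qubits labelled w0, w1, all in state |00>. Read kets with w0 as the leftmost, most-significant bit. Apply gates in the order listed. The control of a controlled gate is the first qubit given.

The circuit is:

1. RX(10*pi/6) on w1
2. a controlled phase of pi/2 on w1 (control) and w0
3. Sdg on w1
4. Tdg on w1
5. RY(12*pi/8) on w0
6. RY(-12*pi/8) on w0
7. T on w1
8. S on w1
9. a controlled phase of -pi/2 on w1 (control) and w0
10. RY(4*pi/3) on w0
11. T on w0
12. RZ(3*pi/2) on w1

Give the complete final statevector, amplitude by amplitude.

After the circuit, the state carries amplitude -sqrt(3)*exp(I*pi/4)/4 on |00>, -exp(I*pi/4)/4 on |01>, 3*I/4 on |10>, sqrt(3)*I/4 on |11>.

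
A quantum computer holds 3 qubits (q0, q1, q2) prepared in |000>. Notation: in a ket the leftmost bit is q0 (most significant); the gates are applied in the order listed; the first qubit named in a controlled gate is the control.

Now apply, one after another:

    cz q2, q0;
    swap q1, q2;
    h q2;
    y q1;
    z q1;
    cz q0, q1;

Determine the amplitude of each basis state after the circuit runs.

The resulting statevector has amplitude -sqrt(2)*I/2 on |010>, -sqrt(2)*I/2 on |011>, and 0 on every other basis state.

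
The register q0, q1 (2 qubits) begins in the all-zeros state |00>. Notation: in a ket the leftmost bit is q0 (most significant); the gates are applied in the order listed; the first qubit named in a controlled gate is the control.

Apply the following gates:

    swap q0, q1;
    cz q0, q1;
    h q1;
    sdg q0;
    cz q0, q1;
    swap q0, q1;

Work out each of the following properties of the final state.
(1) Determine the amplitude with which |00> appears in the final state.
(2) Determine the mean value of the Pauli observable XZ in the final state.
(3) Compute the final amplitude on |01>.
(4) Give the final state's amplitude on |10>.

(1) The final state's coefficient on |00> equals sqrt(2)/2.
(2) In the final state, XZ has expectation 1.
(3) The amplitude on |01> is 0.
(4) |10> carries amplitude sqrt(2)/2 in the final state.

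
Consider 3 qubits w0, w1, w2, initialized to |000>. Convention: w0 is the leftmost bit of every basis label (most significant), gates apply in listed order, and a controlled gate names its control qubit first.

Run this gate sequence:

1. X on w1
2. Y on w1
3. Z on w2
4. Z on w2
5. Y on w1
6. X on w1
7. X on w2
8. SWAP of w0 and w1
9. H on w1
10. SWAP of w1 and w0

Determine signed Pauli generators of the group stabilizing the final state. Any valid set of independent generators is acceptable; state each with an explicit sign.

One valid set of independent stabilizer generators is +XII, +IZI, -IIZ (any independent generating set of the same group is equally correct). Key observation: steps 1-6 multiply out to the identity, so the circuit reduces to the remaining gates.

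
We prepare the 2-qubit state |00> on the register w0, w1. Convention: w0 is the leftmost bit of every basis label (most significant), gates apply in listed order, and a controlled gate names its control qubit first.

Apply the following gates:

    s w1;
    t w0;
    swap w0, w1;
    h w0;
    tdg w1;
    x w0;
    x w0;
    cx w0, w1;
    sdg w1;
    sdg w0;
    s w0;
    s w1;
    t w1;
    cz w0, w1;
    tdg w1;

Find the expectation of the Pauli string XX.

The observable XX averages to -1. Key observation: the block from step 9 through step 12 cancels to the identity and can be dropped.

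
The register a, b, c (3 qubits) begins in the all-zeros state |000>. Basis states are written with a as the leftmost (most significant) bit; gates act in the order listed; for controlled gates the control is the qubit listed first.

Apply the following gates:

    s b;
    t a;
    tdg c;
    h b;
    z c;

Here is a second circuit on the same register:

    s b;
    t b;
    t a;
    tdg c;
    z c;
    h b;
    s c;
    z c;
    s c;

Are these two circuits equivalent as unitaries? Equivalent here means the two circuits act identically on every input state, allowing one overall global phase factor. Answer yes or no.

No — the two circuits implement different unitaries, even allowing a global phase.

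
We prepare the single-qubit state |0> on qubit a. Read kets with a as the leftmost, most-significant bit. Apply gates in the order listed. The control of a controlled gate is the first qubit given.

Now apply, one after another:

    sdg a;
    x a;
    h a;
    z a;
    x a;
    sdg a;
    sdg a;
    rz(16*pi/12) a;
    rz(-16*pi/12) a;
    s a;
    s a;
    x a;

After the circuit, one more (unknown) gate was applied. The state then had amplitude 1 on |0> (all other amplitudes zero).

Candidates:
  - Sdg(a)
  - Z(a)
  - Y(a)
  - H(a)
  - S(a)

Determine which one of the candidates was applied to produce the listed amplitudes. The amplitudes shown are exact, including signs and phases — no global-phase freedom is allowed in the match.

The unique candidate consistent with the amplitudes is H(a). Key observation: steps 5-12 multiply out to the identity, so the circuit reduces to the remaining gates.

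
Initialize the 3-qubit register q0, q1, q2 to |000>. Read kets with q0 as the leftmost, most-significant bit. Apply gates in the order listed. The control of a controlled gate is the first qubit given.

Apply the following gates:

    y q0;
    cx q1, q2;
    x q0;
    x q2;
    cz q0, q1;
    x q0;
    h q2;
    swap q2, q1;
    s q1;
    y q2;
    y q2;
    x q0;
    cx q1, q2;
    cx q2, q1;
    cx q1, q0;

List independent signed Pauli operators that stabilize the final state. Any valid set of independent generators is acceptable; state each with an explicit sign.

The final state is stabilized by the group generated by -IIY, +ZII, +IZI; other independent generating sets are equally valid.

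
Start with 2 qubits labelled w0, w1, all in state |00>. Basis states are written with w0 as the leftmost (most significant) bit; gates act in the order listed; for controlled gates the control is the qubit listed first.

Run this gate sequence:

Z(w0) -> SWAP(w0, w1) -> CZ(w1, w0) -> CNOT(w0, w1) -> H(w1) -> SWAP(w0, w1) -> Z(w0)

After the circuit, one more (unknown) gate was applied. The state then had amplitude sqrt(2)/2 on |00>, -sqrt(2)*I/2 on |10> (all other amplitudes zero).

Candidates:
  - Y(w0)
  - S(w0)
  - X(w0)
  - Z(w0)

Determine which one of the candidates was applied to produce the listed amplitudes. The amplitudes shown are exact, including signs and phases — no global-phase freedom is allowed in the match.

The unique candidate consistent with the amplitudes is S(w0).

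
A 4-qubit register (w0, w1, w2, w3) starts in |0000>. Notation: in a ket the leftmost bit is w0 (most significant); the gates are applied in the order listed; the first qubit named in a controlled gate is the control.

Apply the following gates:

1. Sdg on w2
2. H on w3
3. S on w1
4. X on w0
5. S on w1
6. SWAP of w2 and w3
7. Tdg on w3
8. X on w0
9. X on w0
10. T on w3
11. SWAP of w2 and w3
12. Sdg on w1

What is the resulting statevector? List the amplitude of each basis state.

The final amplitudes are sqrt(2)/2 on |1000>, sqrt(2)/2 on |1001>, and 0 on every other basis state. Key observation: steps 5-12 multiply out to the identity, so the circuit reduces to the remaining gates.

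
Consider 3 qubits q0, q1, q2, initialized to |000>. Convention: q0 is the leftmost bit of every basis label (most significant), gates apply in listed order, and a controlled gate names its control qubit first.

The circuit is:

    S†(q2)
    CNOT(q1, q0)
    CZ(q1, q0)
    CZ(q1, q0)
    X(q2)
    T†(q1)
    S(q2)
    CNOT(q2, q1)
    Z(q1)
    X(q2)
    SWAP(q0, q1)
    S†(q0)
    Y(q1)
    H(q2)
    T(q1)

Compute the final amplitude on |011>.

The final state's coefficient on |011> equals 0.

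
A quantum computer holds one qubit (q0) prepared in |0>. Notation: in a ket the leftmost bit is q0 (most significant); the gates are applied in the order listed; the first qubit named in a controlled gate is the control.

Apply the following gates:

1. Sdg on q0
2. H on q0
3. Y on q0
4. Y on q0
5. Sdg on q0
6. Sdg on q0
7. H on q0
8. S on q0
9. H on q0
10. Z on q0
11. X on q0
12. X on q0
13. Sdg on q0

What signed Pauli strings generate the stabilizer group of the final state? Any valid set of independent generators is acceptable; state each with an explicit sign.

One valid set of independent stabilizer generators is -Y (any independent generating set of the same group is equally correct).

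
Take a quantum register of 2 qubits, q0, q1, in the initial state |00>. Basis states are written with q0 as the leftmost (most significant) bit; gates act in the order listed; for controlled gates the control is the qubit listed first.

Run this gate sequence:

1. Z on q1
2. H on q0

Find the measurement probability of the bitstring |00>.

The probability of measuring |00> is 1/2.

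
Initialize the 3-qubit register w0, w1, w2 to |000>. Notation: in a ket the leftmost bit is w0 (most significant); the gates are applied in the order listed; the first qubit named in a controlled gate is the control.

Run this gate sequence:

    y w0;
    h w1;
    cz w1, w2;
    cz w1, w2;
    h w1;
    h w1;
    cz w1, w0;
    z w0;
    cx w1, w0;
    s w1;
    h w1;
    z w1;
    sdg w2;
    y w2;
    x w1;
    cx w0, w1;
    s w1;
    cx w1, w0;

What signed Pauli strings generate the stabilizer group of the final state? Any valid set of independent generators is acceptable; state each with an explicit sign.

The stabilizer group can be generated by +YII, +IXI, -IIZ, among other valid generating sets. Key observation: gates 2-5 undo each other exactly, leaving only the rest of the circuit to track.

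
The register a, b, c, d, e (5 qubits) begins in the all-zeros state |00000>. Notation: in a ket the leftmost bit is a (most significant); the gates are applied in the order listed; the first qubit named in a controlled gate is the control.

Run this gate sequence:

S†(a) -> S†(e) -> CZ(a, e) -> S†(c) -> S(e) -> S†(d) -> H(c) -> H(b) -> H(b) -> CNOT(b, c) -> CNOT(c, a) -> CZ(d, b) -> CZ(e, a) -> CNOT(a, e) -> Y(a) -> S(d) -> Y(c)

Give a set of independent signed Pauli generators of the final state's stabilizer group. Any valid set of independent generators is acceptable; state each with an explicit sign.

The final state is stabilized by the group generated by +XIXIX, -ZIIIZ, +IZIII, -IIZIZ, +IIIZI; other independent generating sets are equally valid.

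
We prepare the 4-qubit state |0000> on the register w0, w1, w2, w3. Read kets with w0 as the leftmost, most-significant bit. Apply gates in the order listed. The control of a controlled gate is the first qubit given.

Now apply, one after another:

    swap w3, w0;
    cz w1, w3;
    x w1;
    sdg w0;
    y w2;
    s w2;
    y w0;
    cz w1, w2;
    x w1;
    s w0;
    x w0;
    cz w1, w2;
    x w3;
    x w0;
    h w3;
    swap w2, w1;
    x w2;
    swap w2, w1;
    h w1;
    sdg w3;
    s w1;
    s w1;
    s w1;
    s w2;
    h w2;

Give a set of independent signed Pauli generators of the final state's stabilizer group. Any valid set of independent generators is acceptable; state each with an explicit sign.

One valid set of independent stabilizer generators is +IYII, -IIXI, +IIIY, -ZIII (any independent generating set of the same group is equally correct).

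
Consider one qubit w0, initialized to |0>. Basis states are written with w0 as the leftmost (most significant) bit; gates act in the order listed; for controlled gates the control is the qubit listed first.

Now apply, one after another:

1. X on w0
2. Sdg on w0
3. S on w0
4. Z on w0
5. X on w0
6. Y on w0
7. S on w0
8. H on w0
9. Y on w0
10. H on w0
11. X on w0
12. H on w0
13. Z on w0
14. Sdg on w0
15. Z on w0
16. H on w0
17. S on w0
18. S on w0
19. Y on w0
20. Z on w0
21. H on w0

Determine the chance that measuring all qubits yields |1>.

A full measurement returns |1> with probability 1/2. Key observation: steps 10-13 multiply out to the identity, so the circuit reduces to the remaining gates.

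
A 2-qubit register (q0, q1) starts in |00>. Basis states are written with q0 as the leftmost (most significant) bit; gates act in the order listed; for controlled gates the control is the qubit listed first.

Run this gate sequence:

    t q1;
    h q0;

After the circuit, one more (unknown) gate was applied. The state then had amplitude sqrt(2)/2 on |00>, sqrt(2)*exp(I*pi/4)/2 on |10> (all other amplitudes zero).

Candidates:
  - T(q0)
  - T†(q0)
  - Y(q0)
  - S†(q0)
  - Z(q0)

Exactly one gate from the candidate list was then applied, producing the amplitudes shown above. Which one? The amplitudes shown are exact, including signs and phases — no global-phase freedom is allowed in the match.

It was T(q0) that produced the state shown.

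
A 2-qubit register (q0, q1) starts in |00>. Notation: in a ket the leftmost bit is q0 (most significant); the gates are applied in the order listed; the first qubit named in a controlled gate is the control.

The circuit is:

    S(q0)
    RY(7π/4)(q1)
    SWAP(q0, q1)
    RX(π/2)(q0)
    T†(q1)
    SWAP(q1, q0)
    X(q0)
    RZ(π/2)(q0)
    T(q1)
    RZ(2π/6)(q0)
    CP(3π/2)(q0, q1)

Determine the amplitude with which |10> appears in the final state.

|10> carries amplitude -sqrt(2)*sqrt(sqrt(2) + 2)*exp(5*I*pi/12)/4 - sqrt(2)*sqrt(2 - sqrt(2))*exp(11*I*pi/12)/4 in the final state.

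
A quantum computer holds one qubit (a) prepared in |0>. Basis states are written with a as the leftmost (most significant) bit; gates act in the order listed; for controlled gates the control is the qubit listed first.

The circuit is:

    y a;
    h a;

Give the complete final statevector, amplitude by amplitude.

The final amplitudes are sqrt(2)*I/2 on |0>, -sqrt(2)*I/2 on |1>.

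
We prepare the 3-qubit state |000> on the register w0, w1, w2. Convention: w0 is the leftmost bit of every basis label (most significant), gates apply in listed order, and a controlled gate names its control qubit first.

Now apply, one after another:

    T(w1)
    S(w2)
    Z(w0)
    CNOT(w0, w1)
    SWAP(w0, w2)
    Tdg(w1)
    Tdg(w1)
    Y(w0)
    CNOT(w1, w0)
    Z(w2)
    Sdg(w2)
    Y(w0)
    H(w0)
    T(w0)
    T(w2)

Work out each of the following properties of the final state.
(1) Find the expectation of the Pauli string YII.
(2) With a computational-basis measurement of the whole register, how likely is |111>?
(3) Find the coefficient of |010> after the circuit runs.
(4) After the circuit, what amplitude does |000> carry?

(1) The expectation value of YII is sqrt(2)/2.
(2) Outcome |111> occurs with probability 0.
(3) The final state's coefficient on |010> equals 0.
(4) The amplitude on |000> is sqrt(2)/2.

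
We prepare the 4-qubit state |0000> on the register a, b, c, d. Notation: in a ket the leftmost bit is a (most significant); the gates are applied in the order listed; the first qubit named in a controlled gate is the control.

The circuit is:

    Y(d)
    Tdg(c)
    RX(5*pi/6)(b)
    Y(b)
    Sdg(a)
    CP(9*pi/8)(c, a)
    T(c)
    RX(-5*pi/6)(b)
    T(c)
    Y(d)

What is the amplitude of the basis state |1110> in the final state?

The amplitude on |1110> is 0.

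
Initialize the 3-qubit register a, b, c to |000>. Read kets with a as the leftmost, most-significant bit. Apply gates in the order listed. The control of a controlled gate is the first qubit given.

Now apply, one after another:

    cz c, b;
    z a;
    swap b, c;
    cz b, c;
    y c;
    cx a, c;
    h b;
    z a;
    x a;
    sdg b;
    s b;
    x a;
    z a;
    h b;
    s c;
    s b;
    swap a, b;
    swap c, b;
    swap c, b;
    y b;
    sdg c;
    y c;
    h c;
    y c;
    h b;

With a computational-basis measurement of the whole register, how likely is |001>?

A full measurement returns |001> with probability 1/4. Key observation: the block from step 7 through step 14 cancels to the identity and can be dropped.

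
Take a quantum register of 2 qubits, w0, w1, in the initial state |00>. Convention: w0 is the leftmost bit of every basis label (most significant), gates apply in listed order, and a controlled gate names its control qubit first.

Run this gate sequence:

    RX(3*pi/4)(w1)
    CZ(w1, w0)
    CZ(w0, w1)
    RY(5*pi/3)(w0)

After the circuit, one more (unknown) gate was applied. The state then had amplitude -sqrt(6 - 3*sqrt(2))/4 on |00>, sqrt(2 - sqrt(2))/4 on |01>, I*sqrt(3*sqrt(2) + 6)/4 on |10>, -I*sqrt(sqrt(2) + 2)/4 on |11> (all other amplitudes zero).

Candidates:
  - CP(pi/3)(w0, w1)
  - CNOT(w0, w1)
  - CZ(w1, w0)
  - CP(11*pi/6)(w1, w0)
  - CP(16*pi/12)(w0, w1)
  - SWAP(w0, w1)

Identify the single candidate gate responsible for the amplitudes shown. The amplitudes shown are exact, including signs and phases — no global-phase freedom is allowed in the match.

The unique candidate consistent with the amplitudes is SWAP(w0, w1).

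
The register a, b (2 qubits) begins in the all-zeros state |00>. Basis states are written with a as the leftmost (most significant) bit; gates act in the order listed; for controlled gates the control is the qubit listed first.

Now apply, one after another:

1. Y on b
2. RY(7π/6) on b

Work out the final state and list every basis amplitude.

The resulting statevector has amplitude I*(-sqrt(6) - sqrt(2))/4 on |00>, I*(-sqrt(6) + sqrt(2))/4 on |01>, 0 on |10>, 0 on |11>.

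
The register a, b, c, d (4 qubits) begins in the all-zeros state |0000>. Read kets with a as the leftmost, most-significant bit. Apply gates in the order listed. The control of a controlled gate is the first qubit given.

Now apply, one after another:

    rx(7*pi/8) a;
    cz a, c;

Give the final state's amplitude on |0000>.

The final state's coefficient on |0000> equals cos(7*pi/16).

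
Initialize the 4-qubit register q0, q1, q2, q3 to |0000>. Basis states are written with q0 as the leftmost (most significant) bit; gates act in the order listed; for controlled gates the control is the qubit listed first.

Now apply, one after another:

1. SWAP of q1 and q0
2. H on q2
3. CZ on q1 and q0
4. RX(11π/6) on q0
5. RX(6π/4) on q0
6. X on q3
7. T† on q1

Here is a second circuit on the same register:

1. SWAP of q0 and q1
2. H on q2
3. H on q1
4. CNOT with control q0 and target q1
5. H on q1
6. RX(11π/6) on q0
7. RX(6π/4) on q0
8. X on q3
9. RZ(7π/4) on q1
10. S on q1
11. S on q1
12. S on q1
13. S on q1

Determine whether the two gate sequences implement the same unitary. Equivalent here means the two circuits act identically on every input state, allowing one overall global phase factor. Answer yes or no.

Yes — the two circuits implement the same unitary up to a global phase.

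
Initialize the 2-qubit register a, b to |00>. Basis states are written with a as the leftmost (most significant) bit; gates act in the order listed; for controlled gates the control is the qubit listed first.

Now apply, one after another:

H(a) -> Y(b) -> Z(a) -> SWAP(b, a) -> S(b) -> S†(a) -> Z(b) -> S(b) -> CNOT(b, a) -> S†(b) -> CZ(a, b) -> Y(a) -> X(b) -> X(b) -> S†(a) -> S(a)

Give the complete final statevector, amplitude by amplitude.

After the circuit, the state carries amplitude -sqrt(2)*I/2 on |00>, 0 on |01>, 0 on |10>, -sqrt(2)/2 on |11>.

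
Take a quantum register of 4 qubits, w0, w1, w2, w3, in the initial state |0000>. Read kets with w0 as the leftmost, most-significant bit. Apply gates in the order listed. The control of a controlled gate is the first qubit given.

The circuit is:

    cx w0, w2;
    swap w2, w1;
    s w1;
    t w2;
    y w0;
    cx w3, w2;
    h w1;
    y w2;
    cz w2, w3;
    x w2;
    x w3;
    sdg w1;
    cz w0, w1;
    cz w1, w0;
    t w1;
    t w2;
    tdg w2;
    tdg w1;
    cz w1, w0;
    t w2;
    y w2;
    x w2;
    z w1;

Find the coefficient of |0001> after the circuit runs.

The final state's coefficient on |0001> equals 0. Key observation: gates 14-19 undo each other exactly, leaving only the rest of the circuit to track.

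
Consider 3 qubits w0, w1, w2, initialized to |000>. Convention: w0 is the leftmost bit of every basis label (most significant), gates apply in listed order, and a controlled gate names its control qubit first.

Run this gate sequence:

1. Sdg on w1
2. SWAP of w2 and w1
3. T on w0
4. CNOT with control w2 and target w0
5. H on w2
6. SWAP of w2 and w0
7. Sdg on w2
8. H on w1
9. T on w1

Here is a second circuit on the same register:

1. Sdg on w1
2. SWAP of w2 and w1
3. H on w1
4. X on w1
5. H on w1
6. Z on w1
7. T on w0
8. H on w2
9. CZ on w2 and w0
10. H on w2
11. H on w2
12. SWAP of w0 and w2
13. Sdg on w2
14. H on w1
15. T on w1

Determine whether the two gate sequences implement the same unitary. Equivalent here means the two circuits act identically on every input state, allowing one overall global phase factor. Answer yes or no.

No — the two circuits implement different unitaries, even allowing a global phase.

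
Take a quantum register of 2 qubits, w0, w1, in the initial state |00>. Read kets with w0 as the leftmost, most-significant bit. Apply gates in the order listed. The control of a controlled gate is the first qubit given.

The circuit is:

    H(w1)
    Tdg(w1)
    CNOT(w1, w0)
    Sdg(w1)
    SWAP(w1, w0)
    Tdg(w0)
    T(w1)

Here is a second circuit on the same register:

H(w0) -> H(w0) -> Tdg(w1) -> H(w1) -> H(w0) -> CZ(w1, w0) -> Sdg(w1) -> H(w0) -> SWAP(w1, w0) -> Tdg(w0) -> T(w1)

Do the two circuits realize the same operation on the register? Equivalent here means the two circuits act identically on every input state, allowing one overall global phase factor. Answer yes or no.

No — the two circuits implement different unitaries, even allowing a global phase.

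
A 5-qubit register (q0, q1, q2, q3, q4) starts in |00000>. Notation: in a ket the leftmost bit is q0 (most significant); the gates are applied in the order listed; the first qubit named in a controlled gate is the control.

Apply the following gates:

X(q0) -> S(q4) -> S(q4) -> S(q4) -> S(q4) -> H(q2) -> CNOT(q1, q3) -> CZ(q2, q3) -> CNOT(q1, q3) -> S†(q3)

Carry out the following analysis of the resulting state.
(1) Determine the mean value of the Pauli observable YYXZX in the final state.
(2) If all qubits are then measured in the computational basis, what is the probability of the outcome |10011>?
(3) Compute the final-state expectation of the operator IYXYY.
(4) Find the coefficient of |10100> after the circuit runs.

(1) The expectation value of YYXZX is 0. Key observation: steps 2-5 multiply out to the identity, so the circuit reduces to the remaining gates.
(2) The probability of measuring |10011> is 0.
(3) In the final state, IYXYY has expectation 0.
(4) The amplitude on |10100> is sqrt(2)/2.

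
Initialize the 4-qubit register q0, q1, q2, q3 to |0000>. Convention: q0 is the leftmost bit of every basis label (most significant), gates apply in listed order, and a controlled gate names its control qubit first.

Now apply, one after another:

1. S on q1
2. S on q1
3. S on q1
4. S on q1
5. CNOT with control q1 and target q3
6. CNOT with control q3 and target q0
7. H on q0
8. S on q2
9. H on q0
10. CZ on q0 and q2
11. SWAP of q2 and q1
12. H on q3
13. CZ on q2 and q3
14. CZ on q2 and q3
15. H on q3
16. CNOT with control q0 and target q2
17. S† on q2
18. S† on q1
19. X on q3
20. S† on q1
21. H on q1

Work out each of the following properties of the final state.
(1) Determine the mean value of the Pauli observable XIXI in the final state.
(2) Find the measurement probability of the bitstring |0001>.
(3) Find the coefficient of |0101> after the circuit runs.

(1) In the final state, XIXI has expectation 0.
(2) The probability of measuring |0001> is 1/2.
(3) The amplitude on |0101> is sqrt(2)/2.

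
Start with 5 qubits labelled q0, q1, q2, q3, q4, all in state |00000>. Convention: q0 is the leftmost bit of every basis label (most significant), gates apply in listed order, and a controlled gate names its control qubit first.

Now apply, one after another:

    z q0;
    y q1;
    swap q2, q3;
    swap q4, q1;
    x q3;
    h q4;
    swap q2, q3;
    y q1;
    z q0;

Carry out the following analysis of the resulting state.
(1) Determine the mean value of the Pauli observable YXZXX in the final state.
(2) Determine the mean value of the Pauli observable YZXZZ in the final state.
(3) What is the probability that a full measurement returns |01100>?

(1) The expectation value of YXZXX is 0.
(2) The observable YZXZZ averages to 0.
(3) The probability of measuring |01100> is 1/2.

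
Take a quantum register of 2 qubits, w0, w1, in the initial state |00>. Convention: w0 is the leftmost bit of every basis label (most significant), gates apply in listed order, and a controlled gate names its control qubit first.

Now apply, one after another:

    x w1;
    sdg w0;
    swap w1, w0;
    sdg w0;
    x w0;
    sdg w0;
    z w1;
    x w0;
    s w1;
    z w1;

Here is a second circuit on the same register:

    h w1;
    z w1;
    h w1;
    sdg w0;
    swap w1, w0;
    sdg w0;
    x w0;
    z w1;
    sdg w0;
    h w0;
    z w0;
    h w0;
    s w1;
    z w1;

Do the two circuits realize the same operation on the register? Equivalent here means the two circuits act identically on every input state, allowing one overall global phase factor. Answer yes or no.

Yes, they are equivalent — the unitaries differ by at most a global phase.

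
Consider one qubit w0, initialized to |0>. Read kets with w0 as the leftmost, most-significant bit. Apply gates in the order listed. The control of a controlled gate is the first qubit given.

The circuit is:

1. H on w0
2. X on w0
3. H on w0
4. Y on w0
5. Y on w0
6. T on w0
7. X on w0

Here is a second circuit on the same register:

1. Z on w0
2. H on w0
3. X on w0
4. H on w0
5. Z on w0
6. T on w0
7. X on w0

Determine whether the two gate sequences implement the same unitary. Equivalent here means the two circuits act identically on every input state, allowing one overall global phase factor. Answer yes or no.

Yes: on every input state the two circuits agree up to one overall phase factor.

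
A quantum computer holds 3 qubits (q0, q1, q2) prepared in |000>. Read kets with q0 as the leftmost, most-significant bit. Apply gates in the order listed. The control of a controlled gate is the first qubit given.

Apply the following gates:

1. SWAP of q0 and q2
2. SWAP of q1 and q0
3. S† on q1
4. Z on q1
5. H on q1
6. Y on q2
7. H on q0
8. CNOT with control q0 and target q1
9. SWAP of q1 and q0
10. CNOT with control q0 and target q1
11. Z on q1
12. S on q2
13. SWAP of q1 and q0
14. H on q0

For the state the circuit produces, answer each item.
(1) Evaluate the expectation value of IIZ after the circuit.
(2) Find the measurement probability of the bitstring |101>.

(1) The expectation value of IIZ is -1.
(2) Outcome |101> occurs with probability 1/2.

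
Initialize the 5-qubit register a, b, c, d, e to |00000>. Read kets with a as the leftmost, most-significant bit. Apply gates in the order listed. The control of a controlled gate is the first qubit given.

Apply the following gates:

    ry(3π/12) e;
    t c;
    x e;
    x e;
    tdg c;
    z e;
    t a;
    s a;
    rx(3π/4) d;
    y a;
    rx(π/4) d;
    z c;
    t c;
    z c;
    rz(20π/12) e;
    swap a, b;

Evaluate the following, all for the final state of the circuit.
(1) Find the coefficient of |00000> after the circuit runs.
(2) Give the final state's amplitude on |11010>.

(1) The amplitude on |00000> is 0. Key observation: gates 2-5 undo each other exactly, leaving only the rest of the circuit to track.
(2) The amplitude on |11010> is 0.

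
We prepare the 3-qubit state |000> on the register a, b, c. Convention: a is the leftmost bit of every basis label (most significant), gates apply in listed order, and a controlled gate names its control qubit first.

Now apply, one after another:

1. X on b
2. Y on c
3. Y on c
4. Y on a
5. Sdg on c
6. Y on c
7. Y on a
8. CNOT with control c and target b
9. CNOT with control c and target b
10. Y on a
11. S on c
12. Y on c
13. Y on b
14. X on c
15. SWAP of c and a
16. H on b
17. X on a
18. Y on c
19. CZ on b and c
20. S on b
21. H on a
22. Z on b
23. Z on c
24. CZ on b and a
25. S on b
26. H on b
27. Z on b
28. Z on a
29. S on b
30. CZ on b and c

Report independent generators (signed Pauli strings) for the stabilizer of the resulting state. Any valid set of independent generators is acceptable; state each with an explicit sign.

The final state is stabilized by the group generated by +XYI, +ZZI, +IIZ; other independent generating sets are equally valid. Key observation: gates 7-10 undo each other exactly, leaving only the rest of the circuit to track.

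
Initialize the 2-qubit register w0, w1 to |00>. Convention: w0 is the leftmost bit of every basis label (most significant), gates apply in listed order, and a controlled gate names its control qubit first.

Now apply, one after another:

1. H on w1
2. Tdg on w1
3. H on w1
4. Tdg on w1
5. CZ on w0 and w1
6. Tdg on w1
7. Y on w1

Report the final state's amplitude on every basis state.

The final amplitudes are -1/2 - exp(3*I*pi/4)/2 on |00>, exp(I*pi/4)/2 + I/2 on |01>, 0 on |10>, 0 on |11>.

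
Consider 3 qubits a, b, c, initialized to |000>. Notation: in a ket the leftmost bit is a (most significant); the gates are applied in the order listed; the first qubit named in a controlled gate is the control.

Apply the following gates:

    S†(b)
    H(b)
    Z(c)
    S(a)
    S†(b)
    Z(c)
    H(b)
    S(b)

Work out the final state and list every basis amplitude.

The final amplitudes are 1/2 - I/2 on |000>, -1/2 + I/2 on |010>, and 0 on every other basis state.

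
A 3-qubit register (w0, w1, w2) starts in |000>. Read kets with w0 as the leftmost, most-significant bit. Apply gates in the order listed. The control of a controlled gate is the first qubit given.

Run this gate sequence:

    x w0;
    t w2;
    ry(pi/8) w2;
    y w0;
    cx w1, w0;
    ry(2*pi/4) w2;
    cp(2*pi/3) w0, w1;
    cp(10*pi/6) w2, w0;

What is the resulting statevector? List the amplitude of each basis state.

The final amplitudes are -I*sin(3*pi/16) on |000>, -I*sin(5*pi/16) on |001>, and 0 on every other basis state.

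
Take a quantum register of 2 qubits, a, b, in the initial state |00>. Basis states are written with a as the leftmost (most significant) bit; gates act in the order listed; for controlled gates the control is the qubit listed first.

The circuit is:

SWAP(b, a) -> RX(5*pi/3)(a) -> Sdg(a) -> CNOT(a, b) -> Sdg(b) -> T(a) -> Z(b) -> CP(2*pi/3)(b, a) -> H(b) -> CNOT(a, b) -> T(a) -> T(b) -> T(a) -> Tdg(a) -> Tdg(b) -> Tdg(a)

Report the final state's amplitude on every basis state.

After the circuit, the state carries amplitude -sqrt(6)/4 on |00>, -sqrt(6)/4 on |01>, -sqrt(2)*exp(5*I*pi/12)/4 on |10>, sqrt(2)*exp(5*I*pi/12)/4 on |11>.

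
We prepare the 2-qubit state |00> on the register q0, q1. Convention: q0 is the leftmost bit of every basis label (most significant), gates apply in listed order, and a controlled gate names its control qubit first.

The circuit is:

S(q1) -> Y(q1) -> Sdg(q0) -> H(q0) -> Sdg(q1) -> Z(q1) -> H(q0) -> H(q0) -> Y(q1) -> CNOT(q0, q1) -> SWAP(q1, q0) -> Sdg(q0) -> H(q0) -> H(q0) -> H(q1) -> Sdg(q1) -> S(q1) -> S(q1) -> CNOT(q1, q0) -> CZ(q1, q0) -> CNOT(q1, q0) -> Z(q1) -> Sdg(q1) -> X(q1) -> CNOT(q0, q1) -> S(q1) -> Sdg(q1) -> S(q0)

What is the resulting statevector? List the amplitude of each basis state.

The final amplitudes are I/2 on |00>, I/2 on |01>, I/2 on |10>, I/2 on |11>. Key observation: gates 13-14 undo each other exactly, leaving only the rest of the circuit to track.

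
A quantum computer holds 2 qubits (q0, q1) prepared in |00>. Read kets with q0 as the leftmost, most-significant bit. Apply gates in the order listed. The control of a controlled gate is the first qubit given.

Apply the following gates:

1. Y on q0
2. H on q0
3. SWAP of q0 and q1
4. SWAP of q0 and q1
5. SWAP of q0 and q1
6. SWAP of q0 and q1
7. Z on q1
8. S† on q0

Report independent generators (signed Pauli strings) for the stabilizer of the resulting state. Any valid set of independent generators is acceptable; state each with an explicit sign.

The stabilizer group can be generated by +YI, +IZ, among other valid generating sets. Key observation: gates 3-6 undo each other exactly, leaving only the rest of the circuit to track.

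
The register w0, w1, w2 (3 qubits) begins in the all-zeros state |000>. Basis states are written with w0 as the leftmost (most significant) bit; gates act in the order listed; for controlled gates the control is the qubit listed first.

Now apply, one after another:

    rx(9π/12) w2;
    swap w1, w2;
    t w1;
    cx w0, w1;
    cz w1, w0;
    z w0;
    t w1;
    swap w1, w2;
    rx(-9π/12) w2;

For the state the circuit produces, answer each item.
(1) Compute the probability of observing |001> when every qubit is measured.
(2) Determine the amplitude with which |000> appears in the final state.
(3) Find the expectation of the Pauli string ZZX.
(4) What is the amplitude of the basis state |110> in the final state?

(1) A full measurement returns |001> with probability 1/4.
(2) The final state's coefficient on |000> equals (1 - I)*(-sqrt(2) + 2*I)/4.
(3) The observable ZZX averages to sqrt(2)/2.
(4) The final state's coefficient on |110> equals 0.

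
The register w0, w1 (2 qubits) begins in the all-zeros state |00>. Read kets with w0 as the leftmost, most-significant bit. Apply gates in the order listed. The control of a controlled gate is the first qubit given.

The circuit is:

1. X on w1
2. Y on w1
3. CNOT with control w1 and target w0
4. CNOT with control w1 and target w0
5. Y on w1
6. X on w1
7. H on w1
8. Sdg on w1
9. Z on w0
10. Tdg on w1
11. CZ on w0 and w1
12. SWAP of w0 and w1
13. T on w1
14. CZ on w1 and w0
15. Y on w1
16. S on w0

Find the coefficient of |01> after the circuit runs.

The final state's coefficient on |01> equals sqrt(2)*I/2. Key observation: steps 1-6 multiply out to the identity, so the circuit reduces to the remaining gates.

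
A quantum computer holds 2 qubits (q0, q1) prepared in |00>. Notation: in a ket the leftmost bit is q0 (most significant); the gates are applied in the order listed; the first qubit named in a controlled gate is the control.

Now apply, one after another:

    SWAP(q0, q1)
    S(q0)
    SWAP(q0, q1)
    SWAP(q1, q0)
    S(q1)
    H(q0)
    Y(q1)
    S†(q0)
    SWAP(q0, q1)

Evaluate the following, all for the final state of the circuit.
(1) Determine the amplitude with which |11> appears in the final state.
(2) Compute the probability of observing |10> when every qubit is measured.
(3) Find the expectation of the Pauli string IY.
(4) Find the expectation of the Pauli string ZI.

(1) |11> carries amplitude sqrt(2)/2 in the final state.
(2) Outcome |10> occurs with probability 1/2.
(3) The observable IY averages to -1.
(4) In the final state, ZI has expectation -1.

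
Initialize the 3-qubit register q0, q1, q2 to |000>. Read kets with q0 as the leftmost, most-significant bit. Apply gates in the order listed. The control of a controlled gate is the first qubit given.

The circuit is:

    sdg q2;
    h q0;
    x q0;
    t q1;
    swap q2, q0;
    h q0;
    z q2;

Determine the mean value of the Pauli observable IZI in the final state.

The expectation value of IZI is 1.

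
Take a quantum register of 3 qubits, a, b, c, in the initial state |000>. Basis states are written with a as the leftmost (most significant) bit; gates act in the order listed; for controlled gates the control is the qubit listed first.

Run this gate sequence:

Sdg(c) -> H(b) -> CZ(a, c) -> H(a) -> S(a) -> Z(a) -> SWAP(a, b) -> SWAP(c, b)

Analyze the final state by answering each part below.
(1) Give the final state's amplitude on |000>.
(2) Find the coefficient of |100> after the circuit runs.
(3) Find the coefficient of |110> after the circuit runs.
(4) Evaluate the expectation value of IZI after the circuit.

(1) |000> carries amplitude 1/2 in the final state.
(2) |100> carries amplitude 1/2 in the final state.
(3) The amplitude on |110> is 0.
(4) The expectation value of IZI is 1.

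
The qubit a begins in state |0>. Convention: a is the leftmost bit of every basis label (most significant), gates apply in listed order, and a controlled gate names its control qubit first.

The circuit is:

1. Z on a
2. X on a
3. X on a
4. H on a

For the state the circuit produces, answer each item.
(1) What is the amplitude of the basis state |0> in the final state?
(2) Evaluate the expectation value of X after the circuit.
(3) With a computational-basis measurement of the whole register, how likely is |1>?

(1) The final state's coefficient on |0> equals sqrt(2)/2. Key observation: the block from step 2 through step 3 cancels to the identity and can be dropped.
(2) In the final state, X has expectation 1.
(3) The probability of measuring |1> is 1/2.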